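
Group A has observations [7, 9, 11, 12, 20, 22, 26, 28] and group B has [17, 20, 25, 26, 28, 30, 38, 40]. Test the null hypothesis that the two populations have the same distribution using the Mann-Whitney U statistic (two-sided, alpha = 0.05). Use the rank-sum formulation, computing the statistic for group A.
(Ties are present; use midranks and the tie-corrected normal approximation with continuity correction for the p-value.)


Step 1: Combine and sort all 16 observations; assign midranks.
sorted (value, group): (7,X), (9,X), (11,X), (12,X), (17,Y), (20,X), (20,Y), (22,X), (25,Y), (26,X), (26,Y), (28,X), (28,Y), (30,Y), (38,Y), (40,Y)
ranks: 7->1, 9->2, 11->3, 12->4, 17->5, 20->6.5, 20->6.5, 22->8, 25->9, 26->10.5, 26->10.5, 28->12.5, 28->12.5, 30->14, 38->15, 40->16
Step 2: Rank sum for X: R1 = 1 + 2 + 3 + 4 + 6.5 + 8 + 10.5 + 12.5 = 47.5.
Step 3: U_X = R1 - n1(n1+1)/2 = 47.5 - 8*9/2 = 47.5 - 36 = 11.5.
       U_Y = n1*n2 - U_X = 64 - 11.5 = 52.5.
Step 4: Ties are present, so use the tie-corrected normal approximation (with continuity correction) for the p-value.
Step 5: p-value = 0.035285; compare to alpha = 0.05. reject H0.

U_X = 11.5, p = 0.035285, reject H0 at alpha = 0.05.


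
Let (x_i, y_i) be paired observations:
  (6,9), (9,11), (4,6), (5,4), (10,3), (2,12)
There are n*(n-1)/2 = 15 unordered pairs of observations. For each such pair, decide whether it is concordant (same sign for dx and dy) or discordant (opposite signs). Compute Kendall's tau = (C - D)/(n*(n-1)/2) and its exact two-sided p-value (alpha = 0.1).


Step 1: Enumerate the 15 unordered pairs (i,j) with i<j and classify each by sign(x_j-x_i) * sign(y_j-y_i).
  (1,2):dx=+3,dy=+2->C; (1,3):dx=-2,dy=-3->C; (1,4):dx=-1,dy=-5->C; (1,5):dx=+4,dy=-6->D
  (1,6):dx=-4,dy=+3->D; (2,3):dx=-5,dy=-5->C; (2,4):dx=-4,dy=-7->C; (2,5):dx=+1,dy=-8->D
  (2,6):dx=-7,dy=+1->D; (3,4):dx=+1,dy=-2->D; (3,5):dx=+6,dy=-3->D; (3,6):dx=-2,dy=+6->D
  (4,5):dx=+5,dy=-1->D; (4,6):dx=-3,dy=+8->D; (5,6):dx=-8,dy=+9->D
Step 2: C = 5, D = 10, total pairs = 15.
Step 3: tau = (C - D)/(n(n-1)/2) = (5 - 10)/15 = -0.333333.
Step 4: Exact two-sided p-value (enumerate n! = 720 permutations of y under H0): p = 0.469444.
Step 5: alpha = 0.1. fail to reject H0.

tau_b = -0.3333 (C=5, D=10), p = 0.469444, fail to reject H0.


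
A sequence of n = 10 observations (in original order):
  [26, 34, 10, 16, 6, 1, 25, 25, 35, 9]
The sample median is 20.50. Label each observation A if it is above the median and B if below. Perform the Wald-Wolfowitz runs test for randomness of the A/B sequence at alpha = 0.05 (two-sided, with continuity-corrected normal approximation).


Step 1: Compute median = 20.50; label A = above, B = below.
Labels in order: AABBBBAAAB  (n_A = 5, n_B = 5)
Step 2: Count runs R = 4.
Step 3: Under H0 (random ordering), E[R] = 2*n_A*n_B/(n_A+n_B) + 1 = 2*5*5/10 + 1 = 6.0000.
        Var[R] = 2*n_A*n_B*(2*n_A*n_B - n_A - n_B) / ((n_A+n_B)^2 * (n_A+n_B-1)) = 2000/900 = 2.2222.
        SD[R] = 1.4907.
Step 4: Continuity-corrected z = (R + 0.5 - E[R]) / SD[R] = (4 + 0.5 - 6.0000) / 1.4907 = -1.0062.
Step 5: Two-sided p-value via normal approximation = 2*(1 - Phi(|z|)) = 0.314305.
Step 6: alpha = 0.05. fail to reject H0.

R = 4, z = -1.0062, p = 0.314305, fail to reject H0.


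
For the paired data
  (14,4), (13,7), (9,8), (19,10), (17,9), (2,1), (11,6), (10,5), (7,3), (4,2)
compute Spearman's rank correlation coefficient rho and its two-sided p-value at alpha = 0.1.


Step 1: Rank x and y separately (midranks; no ties here).
rank(x): 14->8, 13->7, 9->4, 19->10, 17->9, 2->1, 11->6, 10->5, 7->3, 4->2
rank(y): 4->4, 7->7, 8->8, 10->10, 9->9, 1->1, 6->6, 5->5, 3->3, 2->2
Step 2: d_i = R_x(i) - R_y(i); compute d_i^2.
  (8-4)^2=16, (7-7)^2=0, (4-8)^2=16, (10-10)^2=0, (9-9)^2=0, (1-1)^2=0, (6-6)^2=0, (5-5)^2=0, (3-3)^2=0, (2-2)^2=0
sum(d^2) = 32.
Step 3: rho = 1 - 6*32 / (10*(10^2 - 1)) = 1 - 192/990 = 0.806061.
Step 4: Under H0, t = rho * sqrt((n-2)/(1-rho^2)) = 3.8522 ~ t(8).
Step 5: Two-sided p-value from the t-distribution with 8 df = 0.004862.
Step 6: alpha = 0.1. reject H0.

rho = 0.8061, p = 0.004862, reject H0 at alpha = 0.1.


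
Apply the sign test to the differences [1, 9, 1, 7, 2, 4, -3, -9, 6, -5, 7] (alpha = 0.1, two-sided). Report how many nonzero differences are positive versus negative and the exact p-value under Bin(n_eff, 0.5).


Step 1: Discard zero differences. Original n = 11; n_eff = number of nonzero differences = 11.
Nonzero differences (with sign): +1, +9, +1, +7, +2, +4, -3, -9, +6, -5, +7
Step 2: Count signs: positive = 8, negative = 3.
Step 3: Under H0: P(positive) = 0.5, so the number of positives S ~ Bin(11, 0.5).
Step 4: Two-sided exact p-value = sum of Bin(11,0.5) probabilities at or below the observed probability = 0.226562.
Step 5: alpha = 0.1. fail to reject H0.

n_eff = 11, pos = 8, neg = 3, p = 0.226562, fail to reject H0.


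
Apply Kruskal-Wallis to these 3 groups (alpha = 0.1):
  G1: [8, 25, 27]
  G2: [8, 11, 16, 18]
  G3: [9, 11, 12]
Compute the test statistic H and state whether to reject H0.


Step 1: Combine all N = 10 observations and assign midranks.
sorted (value, group, rank): (8,G1,1.5), (8,G2,1.5), (9,G3,3), (11,G2,4.5), (11,G3,4.5), (12,G3,6), (16,G2,7), (18,G2,8), (25,G1,9), (27,G1,10)
Step 2: Sum ranks within each group.
R_1 = 20.5 (n_1 = 3)
R_2 = 21 (n_2 = 4)
R_3 = 13.5 (n_3 = 3)
Step 3: H = 12/(N(N+1)) * sum(R_i^2/n_i) - 3(N+1)
     = 12/(10*11) * (20.5^2/3 + 21^2/4 + 13.5^2/3) - 3*11
     = 0.109091 * 311.083 - 33
     = 0.936364.
Step 4: Ties present; correction factor C = 1 - 12/(10^3 - 10) = 0.987879. Corrected H = 0.936364 / 0.987879 = 0.947853.
Step 5: Under H0, H ~ chi^2(2); p-value = 0.622553.
Step 6: alpha = 0.1. fail to reject H0.

H = 0.9479, df = 2, p = 0.622553, fail to reject H0.


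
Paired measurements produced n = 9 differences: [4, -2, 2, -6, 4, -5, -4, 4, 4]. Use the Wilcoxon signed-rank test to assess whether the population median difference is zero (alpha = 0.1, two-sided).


Step 1: Drop any zero differences (none here) and take |d_i|.
|d| = [4, 2, 2, 6, 4, 5, 4, 4, 4]
Step 2: Midrank |d_i| (ties get averaged ranks).
ranks: |4|->5, |2|->1.5, |2|->1.5, |6|->9, |4|->5, |5|->8, |4|->5, |4|->5, |4|->5
Step 3: Attach original signs; sum ranks with positive sign and with negative sign.
W+ = 5 + 1.5 + 5 + 5 + 5 = 21.5
W- = 1.5 + 9 + 8 + 5 = 23.5
(Check: W+ + W- = 45 should equal n(n+1)/2 = 45.)
Step 4: Test statistic W = min(W+, W-) = 21.5.
Step 5: Ties in |d|, so use the tie-corrected normal approximation.
        E[W] = n(n+1)/4 = 9*10/4 = 22.5.
        Tie groups: |d|=2 (t=2), |d|=4 (t=5); sum(t^3 - t) = 126.
        Var[W] = n(n+1)(2n+1)/24 - sum(t^3-t)/48 = 1710/24 - 126/48 = 68.625.
        z = (W - E[W]) / sqrt(Var[W]) = (21.5 - 22.5) / 8.2840 = -0.1207.
        Two-sided p = 2*Phi(z) = 0.903917.
Step 6: alpha = 0.1. fail to reject H0.

W+ = 21.5, W- = 23.5, W = min = 21.5, p = 0.903917, fail to reject H0.


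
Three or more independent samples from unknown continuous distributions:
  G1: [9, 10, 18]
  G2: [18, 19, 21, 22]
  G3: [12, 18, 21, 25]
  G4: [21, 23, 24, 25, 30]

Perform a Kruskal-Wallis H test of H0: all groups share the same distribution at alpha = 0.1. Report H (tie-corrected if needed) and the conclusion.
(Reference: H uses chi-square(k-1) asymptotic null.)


Step 1: Combine all N = 16 observations and assign midranks.
sorted (value, group, rank): (9,G1,1), (10,G1,2), (12,G3,3), (18,G1,5), (18,G2,5), (18,G3,5), (19,G2,7), (21,G2,9), (21,G3,9), (21,G4,9), (22,G2,11), (23,G4,12), (24,G4,13), (25,G3,14.5), (25,G4,14.5), (30,G4,16)
Step 2: Sum ranks within each group.
R_1 = 8 (n_1 = 3)
R_2 = 32 (n_2 = 4)
R_3 = 31.5 (n_3 = 4)
R_4 = 64.5 (n_4 = 5)
Step 3: H = 12/(N(N+1)) * sum(R_i^2/n_i) - 3(N+1)
     = 12/(16*17) * (8^2/3 + 32^2/4 + 31.5^2/4 + 64.5^2/5) - 3*17
     = 0.044118 * 1357.45 - 51
     = 8.887316.
Step 4: Ties present; correction factor C = 1 - 54/(16^3 - 16) = 0.986765. Corrected H = 8.887316 / 0.986765 = 9.006520.
Step 5: Under H0, H ~ chi^2(3); p-value = 0.029204.
Step 6: alpha = 0.1. reject H0.

H = 9.0065, df = 3, p = 0.029204, reject H0.


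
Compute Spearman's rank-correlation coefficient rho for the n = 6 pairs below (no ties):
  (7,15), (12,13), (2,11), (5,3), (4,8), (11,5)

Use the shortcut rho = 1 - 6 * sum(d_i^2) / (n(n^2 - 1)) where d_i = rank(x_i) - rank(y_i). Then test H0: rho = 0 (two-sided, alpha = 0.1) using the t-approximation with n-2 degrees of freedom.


Step 1: Rank x and y separately (midranks; no ties here).
rank(x): 7->4, 12->6, 2->1, 5->3, 4->2, 11->5
rank(y): 15->6, 13->5, 11->4, 3->1, 8->3, 5->2
Step 2: d_i = R_x(i) - R_y(i); compute d_i^2.
  (4-6)^2=4, (6-5)^2=1, (1-4)^2=9, (3-1)^2=4, (2-3)^2=1, (5-2)^2=9
sum(d^2) = 28.
Step 3: rho = 1 - 6*28 / (6*(6^2 - 1)) = 1 - 168/210 = 0.200000.
Step 4: Under H0, t = rho * sqrt((n-2)/(1-rho^2)) = 0.4082 ~ t(4).
Step 5: Two-sided p-value from the t-distribution with 4 df = 0.704000.
Step 6: alpha = 0.1. fail to reject H0.

rho = 0.2000, p = 0.704000, fail to reject H0 at alpha = 0.1.


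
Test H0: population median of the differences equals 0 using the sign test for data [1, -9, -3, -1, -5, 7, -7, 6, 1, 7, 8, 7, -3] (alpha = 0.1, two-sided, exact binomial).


Step 1: Discard zero differences. Original n = 13; n_eff = number of nonzero differences = 13.
Nonzero differences (with sign): +1, -9, -3, -1, -5, +7, -7, +6, +1, +7, +8, +7, -3
Step 2: Count signs: positive = 7, negative = 6.
Step 3: Under H0: P(positive) = 0.5, so the number of positives S ~ Bin(13, 0.5).
Step 4: Two-sided exact p-value = sum of Bin(13,0.5) probabilities at or below the observed probability = 1.000000.
Step 5: alpha = 0.1. fail to reject H0.

n_eff = 13, pos = 7, neg = 6, p = 1.000000, fail to reject H0.


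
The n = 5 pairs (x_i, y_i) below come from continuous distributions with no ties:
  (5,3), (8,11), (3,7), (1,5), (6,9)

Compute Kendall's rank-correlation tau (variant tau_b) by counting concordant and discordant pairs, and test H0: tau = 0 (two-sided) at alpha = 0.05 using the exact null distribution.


Step 1: Enumerate the 10 unordered pairs (i,j) with i<j and classify each by sign(x_j-x_i) * sign(y_j-y_i).
  (1,2):dx=+3,dy=+8->C; (1,3):dx=-2,dy=+4->D; (1,4):dx=-4,dy=+2->D; (1,5):dx=+1,dy=+6->C
  (2,3):dx=-5,dy=-4->C; (2,4):dx=-7,dy=-6->C; (2,5):dx=-2,dy=-2->C; (3,4):dx=-2,dy=-2->C
  (3,5):dx=+3,dy=+2->C; (4,5):dx=+5,dy=+4->C
Step 2: C = 8, D = 2, total pairs = 10.
Step 3: tau = (C - D)/(n(n-1)/2) = (8 - 2)/10 = 0.600000.
Step 4: Exact two-sided p-value (enumerate n! = 120 permutations of y under H0): p = 0.233333.
Step 5: alpha = 0.05. fail to reject H0.

tau_b = 0.6000 (C=8, D=2), p = 0.233333, fail to reject H0.


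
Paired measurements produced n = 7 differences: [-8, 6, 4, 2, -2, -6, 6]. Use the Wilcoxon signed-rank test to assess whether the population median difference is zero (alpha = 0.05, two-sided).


Step 1: Drop any zero differences (none here) and take |d_i|.
|d| = [8, 6, 4, 2, 2, 6, 6]
Step 2: Midrank |d_i| (ties get averaged ranks).
ranks: |8|->7, |6|->5, |4|->3, |2|->1.5, |2|->1.5, |6|->5, |6|->5
Step 3: Attach original signs; sum ranks with positive sign and with negative sign.
W+ = 5 + 3 + 1.5 + 5 = 14.5
W- = 7 + 1.5 + 5 = 13.5
(Check: W+ + W- = 28 should equal n(n+1)/2 = 28.)
Step 4: Test statistic W = min(W+, W-) = 13.5.
Step 5: Ties in |d|, so use the tie-corrected normal approximation.
        E[W] = n(n+1)/4 = 7*8/4 = 14.
        Tie groups: |d|=2 (t=2), |d|=6 (t=3); sum(t^3 - t) = 30.
        Var[W] = n(n+1)(2n+1)/24 - sum(t^3-t)/48 = 840/24 - 30/48 = 34.375.
        z = (W - E[W]) / sqrt(Var[W]) = (13.5 - 14) / 5.8630 = -0.0853.
        Two-sided p = 2*Phi(z) = 0.932039.
Step 6: alpha = 0.05. fail to reject H0.

W+ = 14.5, W- = 13.5, W = min = 13.5, p = 0.932039, fail to reject H0.


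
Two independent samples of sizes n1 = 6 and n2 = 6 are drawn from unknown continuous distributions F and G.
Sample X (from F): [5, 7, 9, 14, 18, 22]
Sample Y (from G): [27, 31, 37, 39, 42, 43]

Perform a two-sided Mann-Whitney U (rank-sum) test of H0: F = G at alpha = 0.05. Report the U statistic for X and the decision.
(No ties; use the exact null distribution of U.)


Step 1: Combine and sort all 12 observations; assign midranks.
sorted (value, group): (5,X), (7,X), (9,X), (14,X), (18,X), (22,X), (27,Y), (31,Y), (37,Y), (39,Y), (42,Y), (43,Y)
ranks: 5->1, 7->2, 9->3, 14->4, 18->5, 22->6, 27->7, 31->8, 37->9, 39->10, 42->11, 43->12
Step 2: Rank sum for X: R1 = 1 + 2 + 3 + 4 + 5 + 6 = 21.
Step 3: U_X = R1 - n1(n1+1)/2 = 21 - 6*7/2 = 21 - 21 = 0.
       U_Y = n1*n2 - U_X = 36 - 0 = 36.
Step 4: No ties, so the exact null distribution of U (based on enumerating the C(12,6) = 924 equally likely rank assignments) gives the two-sided p-value.
Step 5: p-value = 0.002165; compare to alpha = 0.05. reject H0.

U_X = 0, p = 0.002165, reject H0 at alpha = 0.05.


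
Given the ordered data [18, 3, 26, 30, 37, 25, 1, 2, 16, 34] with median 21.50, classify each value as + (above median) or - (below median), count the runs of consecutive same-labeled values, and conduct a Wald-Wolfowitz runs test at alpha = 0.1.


Step 1: Compute median = 21.50; label A = above, B = below.
Labels in order: BBAAAABBBA  (n_A = 5, n_B = 5)
Step 2: Count runs R = 4.
Step 3: Under H0 (random ordering), E[R] = 2*n_A*n_B/(n_A+n_B) + 1 = 2*5*5/10 + 1 = 6.0000.
        Var[R] = 2*n_A*n_B*(2*n_A*n_B - n_A - n_B) / ((n_A+n_B)^2 * (n_A+n_B-1)) = 2000/900 = 2.2222.
        SD[R] = 1.4907.
Step 4: Continuity-corrected z = (R + 0.5 - E[R]) / SD[R] = (4 + 0.5 - 6.0000) / 1.4907 = -1.0062.
Step 5: Two-sided p-value via normal approximation = 2*(1 - Phi(|z|)) = 0.314305.
Step 6: alpha = 0.1. fail to reject H0.

R = 4, z = -1.0062, p = 0.314305, fail to reject H0.


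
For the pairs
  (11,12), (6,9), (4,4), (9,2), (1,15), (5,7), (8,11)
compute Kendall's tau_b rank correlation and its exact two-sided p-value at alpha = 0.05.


Step 1: Enumerate the 21 unordered pairs (i,j) with i<j and classify each by sign(x_j-x_i) * sign(y_j-y_i).
  (1,2):dx=-5,dy=-3->C; (1,3):dx=-7,dy=-8->C; (1,4):dx=-2,dy=-10->C; (1,5):dx=-10,dy=+3->D
  (1,6):dx=-6,dy=-5->C; (1,7):dx=-3,dy=-1->C; (2,3):dx=-2,dy=-5->C; (2,4):dx=+3,dy=-7->D
  (2,5):dx=-5,dy=+6->D; (2,6):dx=-1,dy=-2->C; (2,7):dx=+2,dy=+2->C; (3,4):dx=+5,dy=-2->D
  (3,5):dx=-3,dy=+11->D; (3,6):dx=+1,dy=+3->C; (3,7):dx=+4,dy=+7->C; (4,5):dx=-8,dy=+13->D
  (4,6):dx=-4,dy=+5->D; (4,7):dx=-1,dy=+9->D; (5,6):dx=+4,dy=-8->D; (5,7):dx=+7,dy=-4->D
  (6,7):dx=+3,dy=+4->C
Step 2: C = 11, D = 10, total pairs = 21.
Step 3: tau = (C - D)/(n(n-1)/2) = (11 - 10)/21 = 0.047619.
Step 4: Exact two-sided p-value (enumerate n! = 5040 permutations of y under H0): p = 1.000000.
Step 5: alpha = 0.05. fail to reject H0.

tau_b = 0.0476 (C=11, D=10), p = 1.000000, fail to reject H0.


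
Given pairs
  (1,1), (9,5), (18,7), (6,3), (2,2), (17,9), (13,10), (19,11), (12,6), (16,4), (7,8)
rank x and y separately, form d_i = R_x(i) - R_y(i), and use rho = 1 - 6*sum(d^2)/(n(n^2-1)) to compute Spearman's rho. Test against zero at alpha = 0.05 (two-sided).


Step 1: Rank x and y separately (midranks; no ties here).
rank(x): 1->1, 9->5, 18->10, 6->3, 2->2, 17->9, 13->7, 19->11, 12->6, 16->8, 7->4
rank(y): 1->1, 5->5, 7->7, 3->3, 2->2, 9->9, 10->10, 11->11, 6->6, 4->4, 8->8
Step 2: d_i = R_x(i) - R_y(i); compute d_i^2.
  (1-1)^2=0, (5-5)^2=0, (10-7)^2=9, (3-3)^2=0, (2-2)^2=0, (9-9)^2=0, (7-10)^2=9, (11-11)^2=0, (6-6)^2=0, (8-4)^2=16, (4-8)^2=16
sum(d^2) = 50.
Step 3: rho = 1 - 6*50 / (11*(11^2 - 1)) = 1 - 300/1320 = 0.772727.
Step 4: Under H0, t = rho * sqrt((n-2)/(1-rho^2)) = 3.6522 ~ t(9).
Step 5: Two-sided p-value from the t-distribution with 9 df = 0.005299.
Step 6: alpha = 0.05. reject H0.

rho = 0.7727, p = 0.005299, reject H0 at alpha = 0.05.


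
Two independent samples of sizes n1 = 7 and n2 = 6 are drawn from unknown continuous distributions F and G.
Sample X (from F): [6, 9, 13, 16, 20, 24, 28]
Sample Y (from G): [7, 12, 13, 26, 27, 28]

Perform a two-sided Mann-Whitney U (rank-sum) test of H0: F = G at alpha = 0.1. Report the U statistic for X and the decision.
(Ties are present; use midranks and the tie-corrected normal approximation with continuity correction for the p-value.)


Step 1: Combine and sort all 13 observations; assign midranks.
sorted (value, group): (6,X), (7,Y), (9,X), (12,Y), (13,X), (13,Y), (16,X), (20,X), (24,X), (26,Y), (27,Y), (28,X), (28,Y)
ranks: 6->1, 7->2, 9->3, 12->4, 13->5.5, 13->5.5, 16->7, 20->8, 24->9, 26->10, 27->11, 28->12.5, 28->12.5
Step 2: Rank sum for X: R1 = 1 + 3 + 5.5 + 7 + 8 + 9 + 12.5 = 46.
Step 3: U_X = R1 - n1(n1+1)/2 = 46 - 7*8/2 = 46 - 28 = 18.
       U_Y = n1*n2 - U_X = 42 - 18 = 24.
Step 4: Ties are present, so use the tie-corrected normal approximation (with continuity correction) for the p-value.
Step 5: p-value = 0.720247; compare to alpha = 0.1. fail to reject H0.

U_X = 18, p = 0.720247, fail to reject H0 at alpha = 0.1.


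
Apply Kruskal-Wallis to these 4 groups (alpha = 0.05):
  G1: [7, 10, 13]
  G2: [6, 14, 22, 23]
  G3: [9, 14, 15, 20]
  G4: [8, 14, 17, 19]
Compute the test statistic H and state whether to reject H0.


Step 1: Combine all N = 15 observations and assign midranks.
sorted (value, group, rank): (6,G2,1), (7,G1,2), (8,G4,3), (9,G3,4), (10,G1,5), (13,G1,6), (14,G2,8), (14,G3,8), (14,G4,8), (15,G3,10), (17,G4,11), (19,G4,12), (20,G3,13), (22,G2,14), (23,G2,15)
Step 2: Sum ranks within each group.
R_1 = 13 (n_1 = 3)
R_2 = 38 (n_2 = 4)
R_3 = 35 (n_3 = 4)
R_4 = 34 (n_4 = 4)
Step 3: H = 12/(N(N+1)) * sum(R_i^2/n_i) - 3(N+1)
     = 12/(15*16) * (13^2/3 + 38^2/4 + 35^2/4 + 34^2/4) - 3*16
     = 0.050000 * 1012.58 - 48
     = 2.629167.
Step 4: Ties present; correction factor C = 1 - 24/(15^3 - 15) = 0.992857. Corrected H = 2.629167 / 0.992857 = 2.648082.
Step 5: Under H0, H ~ chi^2(3); p-value = 0.449123.
Step 6: alpha = 0.05. fail to reject H0.

H = 2.6481, df = 3, p = 0.449123, fail to reject H0.


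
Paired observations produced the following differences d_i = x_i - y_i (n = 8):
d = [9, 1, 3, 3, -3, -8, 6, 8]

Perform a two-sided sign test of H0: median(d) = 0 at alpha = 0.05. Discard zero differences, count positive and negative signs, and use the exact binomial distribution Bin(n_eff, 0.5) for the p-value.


Step 1: Discard zero differences. Original n = 8; n_eff = number of nonzero differences = 8.
Nonzero differences (with sign): +9, +1, +3, +3, -3, -8, +6, +8
Step 2: Count signs: positive = 6, negative = 2.
Step 3: Under H0: P(positive) = 0.5, so the number of positives S ~ Bin(8, 0.5).
Step 4: Two-sided exact p-value = sum of Bin(8,0.5) probabilities at or below the observed probability = 0.289062.
Step 5: alpha = 0.05. fail to reject H0.

n_eff = 8, pos = 6, neg = 2, p = 0.289062, fail to reject H0.


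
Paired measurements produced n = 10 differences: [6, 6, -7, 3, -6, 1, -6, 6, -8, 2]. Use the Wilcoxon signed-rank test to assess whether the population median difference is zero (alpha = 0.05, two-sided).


Step 1: Drop any zero differences (none here) and take |d_i|.
|d| = [6, 6, 7, 3, 6, 1, 6, 6, 8, 2]
Step 2: Midrank |d_i| (ties get averaged ranks).
ranks: |6|->6, |6|->6, |7|->9, |3|->3, |6|->6, |1|->1, |6|->6, |6|->6, |8|->10, |2|->2
Step 3: Attach original signs; sum ranks with positive sign and with negative sign.
W+ = 6 + 6 + 3 + 1 + 6 + 2 = 24
W- = 9 + 6 + 6 + 10 = 31
(Check: W+ + W- = 55 should equal n(n+1)/2 = 55.)
Step 4: Test statistic W = min(W+, W-) = 24.
Step 5: Ties in |d|, so use the tie-corrected normal approximation.
        E[W] = n(n+1)/4 = 10*11/4 = 27.5.
        Tie groups: |d|=6 (t=5); sum(t^3 - t) = 120.
        Var[W] = n(n+1)(2n+1)/24 - sum(t^3-t)/48 = 2310/24 - 120/48 = 93.75.
        z = (W - E[W]) / sqrt(Var[W]) = (24 - 27.5) / 9.6825 = -0.3615.
        Two-sided p = 2*Phi(z) = 0.717742.
Step 6: alpha = 0.05. fail to reject H0.

W+ = 24, W- = 31, W = min = 24, p = 0.717742, fail to reject H0.


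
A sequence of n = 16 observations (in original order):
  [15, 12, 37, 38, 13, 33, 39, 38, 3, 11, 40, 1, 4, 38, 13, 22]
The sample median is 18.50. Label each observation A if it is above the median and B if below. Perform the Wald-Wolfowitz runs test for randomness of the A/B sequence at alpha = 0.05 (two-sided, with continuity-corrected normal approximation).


Step 1: Compute median = 18.50; label A = above, B = below.
Labels in order: BBAABAAABBABBABA  (n_A = 8, n_B = 8)
Step 2: Count runs R = 10.
Step 3: Under H0 (random ordering), E[R] = 2*n_A*n_B/(n_A+n_B) + 1 = 2*8*8/16 + 1 = 9.0000.
        Var[R] = 2*n_A*n_B*(2*n_A*n_B - n_A - n_B) / ((n_A+n_B)^2 * (n_A+n_B-1)) = 14336/3840 = 3.7333.
        SD[R] = 1.9322.
Step 4: Continuity-corrected z = (R - 0.5 - E[R]) / SD[R] = (10 - 0.5 - 9.0000) / 1.9322 = 0.2588.
Step 5: Two-sided p-value via normal approximation = 2*(1 - Phi(|z|)) = 0.795809.
Step 6: alpha = 0.05. fail to reject H0.

R = 10, z = 0.2588, p = 0.795809, fail to reject H0.


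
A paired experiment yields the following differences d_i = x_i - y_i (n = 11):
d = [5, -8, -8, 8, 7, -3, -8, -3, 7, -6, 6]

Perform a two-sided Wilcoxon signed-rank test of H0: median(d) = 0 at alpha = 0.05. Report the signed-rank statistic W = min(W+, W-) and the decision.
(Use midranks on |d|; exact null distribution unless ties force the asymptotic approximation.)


Step 1: Drop any zero differences (none here) and take |d_i|.
|d| = [5, 8, 8, 8, 7, 3, 8, 3, 7, 6, 6]
Step 2: Midrank |d_i| (ties get averaged ranks).
ranks: |5|->3, |8|->9.5, |8|->9.5, |8|->9.5, |7|->6.5, |3|->1.5, |8|->9.5, |3|->1.5, |7|->6.5, |6|->4.5, |6|->4.5
Step 3: Attach original signs; sum ranks with positive sign and with negative sign.
W+ = 3 + 9.5 + 6.5 + 6.5 + 4.5 = 30
W- = 9.5 + 9.5 + 1.5 + 9.5 + 1.5 + 4.5 = 36
(Check: W+ + W- = 66 should equal n(n+1)/2 = 66.)
Step 4: Test statistic W = min(W+, W-) = 30.
Step 5: Ties in |d|, so use the tie-corrected normal approximation.
        E[W] = n(n+1)/4 = 11*12/4 = 33.
        Tie groups: |d|=3 (t=2), |d|=6 (t=2), |d|=7 (t=2), |d|=8 (t=4); sum(t^3 - t) = 78.
        Var[W] = n(n+1)(2n+1)/24 - sum(t^3-t)/48 = 3036/24 - 78/48 = 124.875.
        z = (W - E[W]) / sqrt(Var[W]) = (30 - 33) / 11.1747 = -0.2685.
        Two-sided p = 2*Phi(z) = 0.788343.
Step 6: alpha = 0.05. fail to reject H0.

W+ = 30, W- = 36, W = min = 30, p = 0.788343, fail to reject H0.


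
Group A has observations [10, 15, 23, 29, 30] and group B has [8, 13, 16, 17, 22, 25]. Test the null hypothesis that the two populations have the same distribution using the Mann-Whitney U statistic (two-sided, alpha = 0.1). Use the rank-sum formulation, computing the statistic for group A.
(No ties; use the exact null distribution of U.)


Step 1: Combine and sort all 11 observations; assign midranks.
sorted (value, group): (8,Y), (10,X), (13,Y), (15,X), (16,Y), (17,Y), (22,Y), (23,X), (25,Y), (29,X), (30,X)
ranks: 8->1, 10->2, 13->3, 15->4, 16->5, 17->6, 22->7, 23->8, 25->9, 29->10, 30->11
Step 2: Rank sum for X: R1 = 2 + 4 + 8 + 10 + 11 = 35.
Step 3: U_X = R1 - n1(n1+1)/2 = 35 - 5*6/2 = 35 - 15 = 20.
       U_Y = n1*n2 - U_X = 30 - 20 = 10.
Step 4: No ties, so the exact null distribution of U (based on enumerating the C(11,5) = 462 equally likely rank assignments) gives the two-sided p-value.
Step 5: p-value = 0.428571; compare to alpha = 0.1. fail to reject H0.

U_X = 20, p = 0.428571, fail to reject H0 at alpha = 0.1.


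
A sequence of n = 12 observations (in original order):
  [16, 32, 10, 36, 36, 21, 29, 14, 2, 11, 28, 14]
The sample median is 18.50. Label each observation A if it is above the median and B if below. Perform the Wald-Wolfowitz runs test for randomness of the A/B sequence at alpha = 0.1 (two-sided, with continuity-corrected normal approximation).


Step 1: Compute median = 18.50; label A = above, B = below.
Labels in order: BABAAAABBBAB  (n_A = 6, n_B = 6)
Step 2: Count runs R = 7.
Step 3: Under H0 (random ordering), E[R] = 2*n_A*n_B/(n_A+n_B) + 1 = 2*6*6/12 + 1 = 7.0000.
        Var[R] = 2*n_A*n_B*(2*n_A*n_B - n_A - n_B) / ((n_A+n_B)^2 * (n_A+n_B-1)) = 4320/1584 = 2.7273.
        SD[R] = 1.6514.
Step 4: R = E[R], so z = 0 with no continuity correction.
Step 5: Two-sided p-value via normal approximation = 2*(1 - Phi(|z|)) = 1.000000.
Step 6: alpha = 0.1. fail to reject H0.

R = 7, z = 0.0000, p = 1.000000, fail to reject H0.


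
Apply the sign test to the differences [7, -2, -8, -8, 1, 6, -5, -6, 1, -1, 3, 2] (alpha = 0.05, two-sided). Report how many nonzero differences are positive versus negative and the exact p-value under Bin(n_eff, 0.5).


Step 1: Discard zero differences. Original n = 12; n_eff = number of nonzero differences = 12.
Nonzero differences (with sign): +7, -2, -8, -8, +1, +6, -5, -6, +1, -1, +3, +2
Step 2: Count signs: positive = 6, negative = 6.
Step 3: Under H0: P(positive) = 0.5, so the number of positives S ~ Bin(12, 0.5).
Step 4: Two-sided exact p-value = sum of Bin(12,0.5) probabilities at or below the observed probability = 1.000000.
Step 5: alpha = 0.05. fail to reject H0.

n_eff = 12, pos = 6, neg = 6, p = 1.000000, fail to reject H0.


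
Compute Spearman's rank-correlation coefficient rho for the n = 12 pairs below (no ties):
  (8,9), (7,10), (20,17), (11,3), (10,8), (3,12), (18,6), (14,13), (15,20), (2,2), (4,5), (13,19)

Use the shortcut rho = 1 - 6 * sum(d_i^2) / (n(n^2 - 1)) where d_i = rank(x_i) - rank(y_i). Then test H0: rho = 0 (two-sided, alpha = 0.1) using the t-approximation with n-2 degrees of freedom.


Step 1: Rank x and y separately (midranks; no ties here).
rank(x): 8->5, 7->4, 20->12, 11->7, 10->6, 3->2, 18->11, 14->9, 15->10, 2->1, 4->3, 13->8
rank(y): 9->6, 10->7, 17->10, 3->2, 8->5, 12->8, 6->4, 13->9, 20->12, 2->1, 5->3, 19->11
Step 2: d_i = R_x(i) - R_y(i); compute d_i^2.
  (5-6)^2=1, (4-7)^2=9, (12-10)^2=4, (7-2)^2=25, (6-5)^2=1, (2-8)^2=36, (11-4)^2=49, (9-9)^2=0, (10-12)^2=4, (1-1)^2=0, (3-3)^2=0, (8-11)^2=9
sum(d^2) = 138.
Step 3: rho = 1 - 6*138 / (12*(12^2 - 1)) = 1 - 828/1716 = 0.517483.
Step 4: Under H0, t = rho * sqrt((n-2)/(1-rho^2)) = 1.9124 ~ t(10).
Step 5: Two-sided p-value from the t-distribution with 10 df = 0.084869.
Step 6: alpha = 0.1. reject H0.

rho = 0.5175, p = 0.084869, reject H0 at alpha = 0.1.


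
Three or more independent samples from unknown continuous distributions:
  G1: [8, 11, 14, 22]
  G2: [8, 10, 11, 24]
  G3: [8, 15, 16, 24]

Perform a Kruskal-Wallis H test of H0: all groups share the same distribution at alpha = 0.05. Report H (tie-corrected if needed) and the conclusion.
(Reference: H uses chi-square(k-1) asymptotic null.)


Step 1: Combine all N = 12 observations and assign midranks.
sorted (value, group, rank): (8,G1,2), (8,G2,2), (8,G3,2), (10,G2,4), (11,G1,5.5), (11,G2,5.5), (14,G1,7), (15,G3,8), (16,G3,9), (22,G1,10), (24,G2,11.5), (24,G3,11.5)
Step 2: Sum ranks within each group.
R_1 = 24.5 (n_1 = 4)
R_2 = 23 (n_2 = 4)
R_3 = 30.5 (n_3 = 4)
Step 3: H = 12/(N(N+1)) * sum(R_i^2/n_i) - 3(N+1)
     = 12/(12*13) * (24.5^2/4 + 23^2/4 + 30.5^2/4) - 3*13
     = 0.076923 * 514.875 - 39
     = 0.605769.
Step 4: Ties present; correction factor C = 1 - 36/(12^3 - 12) = 0.979021. Corrected H = 0.605769 / 0.979021 = 0.618750.
Step 5: Under H0, H ~ chi^2(2); p-value = 0.733906.
Step 6: alpha = 0.05. fail to reject H0.

H = 0.6188, df = 2, p = 0.733906, fail to reject H0.


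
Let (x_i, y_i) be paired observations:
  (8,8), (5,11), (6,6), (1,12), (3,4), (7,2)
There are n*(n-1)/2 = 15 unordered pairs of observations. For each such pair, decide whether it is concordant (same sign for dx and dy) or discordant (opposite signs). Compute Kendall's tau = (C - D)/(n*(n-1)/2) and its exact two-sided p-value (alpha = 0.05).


Step 1: Enumerate the 15 unordered pairs (i,j) with i<j and classify each by sign(x_j-x_i) * sign(y_j-y_i).
  (1,2):dx=-3,dy=+3->D; (1,3):dx=-2,dy=-2->C; (1,4):dx=-7,dy=+4->D; (1,5):dx=-5,dy=-4->C
  (1,6):dx=-1,dy=-6->C; (2,3):dx=+1,dy=-5->D; (2,4):dx=-4,dy=+1->D; (2,5):dx=-2,dy=-7->C
  (2,6):dx=+2,dy=-9->D; (3,4):dx=-5,dy=+6->D; (3,5):dx=-3,dy=-2->C; (3,6):dx=+1,dy=-4->D
  (4,5):dx=+2,dy=-8->D; (4,6):dx=+6,dy=-10->D; (5,6):dx=+4,dy=-2->D
Step 2: C = 5, D = 10, total pairs = 15.
Step 3: tau = (C - D)/(n(n-1)/2) = (5 - 10)/15 = -0.333333.
Step 4: Exact two-sided p-value (enumerate n! = 720 permutations of y under H0): p = 0.469444.
Step 5: alpha = 0.05. fail to reject H0.

tau_b = -0.3333 (C=5, D=10), p = 0.469444, fail to reject H0.


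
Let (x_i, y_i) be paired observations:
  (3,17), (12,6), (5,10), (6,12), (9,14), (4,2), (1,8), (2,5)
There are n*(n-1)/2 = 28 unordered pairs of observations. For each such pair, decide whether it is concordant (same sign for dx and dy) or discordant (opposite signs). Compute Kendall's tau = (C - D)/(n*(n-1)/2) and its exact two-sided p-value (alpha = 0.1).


Step 1: Enumerate the 28 unordered pairs (i,j) with i<j and classify each by sign(x_j-x_i) * sign(y_j-y_i).
  (1,2):dx=+9,dy=-11->D; (1,3):dx=+2,dy=-7->D; (1,4):dx=+3,dy=-5->D; (1,5):dx=+6,dy=-3->D
  (1,6):dx=+1,dy=-15->D; (1,7):dx=-2,dy=-9->C; (1,8):dx=-1,dy=-12->C; (2,3):dx=-7,dy=+4->D
  (2,4):dx=-6,dy=+6->D; (2,5):dx=-3,dy=+8->D; (2,6):dx=-8,dy=-4->C; (2,7):dx=-11,dy=+2->D
  (2,8):dx=-10,dy=-1->C; (3,4):dx=+1,dy=+2->C; (3,5):dx=+4,dy=+4->C; (3,6):dx=-1,dy=-8->C
  (3,7):dx=-4,dy=-2->C; (3,8):dx=-3,dy=-5->C; (4,5):dx=+3,dy=+2->C; (4,6):dx=-2,dy=-10->C
  (4,7):dx=-5,dy=-4->C; (4,8):dx=-4,dy=-7->C; (5,6):dx=-5,dy=-12->C; (5,7):dx=-8,dy=-6->C
  (5,8):dx=-7,dy=-9->C; (6,7):dx=-3,dy=+6->D; (6,8):dx=-2,dy=+3->D; (7,8):dx=+1,dy=-3->D
Step 2: C = 16, D = 12, total pairs = 28.
Step 3: tau = (C - D)/(n(n-1)/2) = (16 - 12)/28 = 0.142857.
Step 4: Exact two-sided p-value (enumerate n! = 40320 permutations of y under H0): p = 0.719544.
Step 5: alpha = 0.1. fail to reject H0.

tau_b = 0.1429 (C=16, D=12), p = 0.719544, fail to reject H0.


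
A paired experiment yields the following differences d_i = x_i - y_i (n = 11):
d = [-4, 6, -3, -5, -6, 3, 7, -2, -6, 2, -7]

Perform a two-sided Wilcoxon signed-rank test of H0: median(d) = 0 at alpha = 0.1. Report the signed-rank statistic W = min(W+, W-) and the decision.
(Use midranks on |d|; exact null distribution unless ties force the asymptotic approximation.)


Step 1: Drop any zero differences (none here) and take |d_i|.
|d| = [4, 6, 3, 5, 6, 3, 7, 2, 6, 2, 7]
Step 2: Midrank |d_i| (ties get averaged ranks).
ranks: |4|->5, |6|->8, |3|->3.5, |5|->6, |6|->8, |3|->3.5, |7|->10.5, |2|->1.5, |6|->8, |2|->1.5, |7|->10.5
Step 3: Attach original signs; sum ranks with positive sign and with negative sign.
W+ = 8 + 3.5 + 10.5 + 1.5 = 23.5
W- = 5 + 3.5 + 6 + 8 + 1.5 + 8 + 10.5 = 42.5
(Check: W+ + W- = 66 should equal n(n+1)/2 = 66.)
Step 4: Test statistic W = min(W+, W-) = 23.5.
Step 5: Ties in |d|, so use the tie-corrected normal approximation.
        E[W] = n(n+1)/4 = 11*12/4 = 33.
        Tie groups: |d|=2 (t=2), |d|=3 (t=2), |d|=6 (t=3), |d|=7 (t=2); sum(t^3 - t) = 42.
        Var[W] = n(n+1)(2n+1)/24 - sum(t^3-t)/48 = 3036/24 - 42/48 = 125.625.
        z = (W - E[W]) / sqrt(Var[W]) = (23.5 - 33) / 11.2083 = -0.8476.
        Two-sided p = 2*Phi(z) = 0.396667.
Step 6: alpha = 0.1. fail to reject H0.

W+ = 23.5, W- = 42.5, W = min = 23.5, p = 0.396667, fail to reject H0.


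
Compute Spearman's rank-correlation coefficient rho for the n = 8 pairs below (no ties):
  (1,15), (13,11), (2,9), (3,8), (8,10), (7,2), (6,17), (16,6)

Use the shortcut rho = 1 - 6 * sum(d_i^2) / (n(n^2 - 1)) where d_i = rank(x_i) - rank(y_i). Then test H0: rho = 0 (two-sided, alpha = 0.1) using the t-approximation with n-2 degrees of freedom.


Step 1: Rank x and y separately (midranks; no ties here).
rank(x): 1->1, 13->7, 2->2, 3->3, 8->6, 7->5, 6->4, 16->8
rank(y): 15->7, 11->6, 9->4, 8->3, 10->5, 2->1, 17->8, 6->2
Step 2: d_i = R_x(i) - R_y(i); compute d_i^2.
  (1-7)^2=36, (7-6)^2=1, (2-4)^2=4, (3-3)^2=0, (6-5)^2=1, (5-1)^2=16, (4-8)^2=16, (8-2)^2=36
sum(d^2) = 110.
Step 3: rho = 1 - 6*110 / (8*(8^2 - 1)) = 1 - 660/504 = -0.309524.
Step 4: Under H0, t = rho * sqrt((n-2)/(1-rho^2)) = -0.7973 ~ t(6).
Step 5: Two-sided p-value from the t-distribution with 6 df = 0.455645.
Step 6: alpha = 0.1. fail to reject H0.

rho = -0.3095, p = 0.455645, fail to reject H0 at alpha = 0.1.


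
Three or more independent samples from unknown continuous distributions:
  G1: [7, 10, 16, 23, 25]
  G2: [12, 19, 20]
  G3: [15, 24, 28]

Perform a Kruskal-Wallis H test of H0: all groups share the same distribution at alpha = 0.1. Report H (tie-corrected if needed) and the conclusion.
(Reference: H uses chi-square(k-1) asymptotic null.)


Step 1: Combine all N = 11 observations and assign midranks.
sorted (value, group, rank): (7,G1,1), (10,G1,2), (12,G2,3), (15,G3,4), (16,G1,5), (19,G2,6), (20,G2,7), (23,G1,8), (24,G3,9), (25,G1,10), (28,G3,11)
Step 2: Sum ranks within each group.
R_1 = 26 (n_1 = 5)
R_2 = 16 (n_2 = 3)
R_3 = 24 (n_3 = 3)
Step 3: H = 12/(N(N+1)) * sum(R_i^2/n_i) - 3(N+1)
     = 12/(11*12) * (26^2/5 + 16^2/3 + 24^2/3) - 3*12
     = 0.090909 * 412.533 - 36
     = 1.503030.
Step 4: No ties, so H is used without correction.
Step 5: Under H0, H ~ chi^2(2); p-value = 0.471651.
Step 6: alpha = 0.1. fail to reject H0.

H = 1.5030, df = 2, p = 0.471651, fail to reject H0.


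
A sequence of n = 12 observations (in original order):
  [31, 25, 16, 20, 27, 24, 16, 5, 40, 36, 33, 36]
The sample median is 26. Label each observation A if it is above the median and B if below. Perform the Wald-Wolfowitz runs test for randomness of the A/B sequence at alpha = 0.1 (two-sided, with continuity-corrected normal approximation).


Step 1: Compute median = 26; label A = above, B = below.
Labels in order: ABBBABBBAAAA  (n_A = 6, n_B = 6)
Step 2: Count runs R = 5.
Step 3: Under H0 (random ordering), E[R] = 2*n_A*n_B/(n_A+n_B) + 1 = 2*6*6/12 + 1 = 7.0000.
        Var[R] = 2*n_A*n_B*(2*n_A*n_B - n_A - n_B) / ((n_A+n_B)^2 * (n_A+n_B-1)) = 4320/1584 = 2.7273.
        SD[R] = 1.6514.
Step 4: Continuity-corrected z = (R + 0.5 - E[R]) / SD[R] = (5 + 0.5 - 7.0000) / 1.6514 = -0.9083.
Step 5: Two-sided p-value via normal approximation = 2*(1 - Phi(|z|)) = 0.363722.
Step 6: alpha = 0.1. fail to reject H0.

R = 5, z = -0.9083, p = 0.363722, fail to reject H0.


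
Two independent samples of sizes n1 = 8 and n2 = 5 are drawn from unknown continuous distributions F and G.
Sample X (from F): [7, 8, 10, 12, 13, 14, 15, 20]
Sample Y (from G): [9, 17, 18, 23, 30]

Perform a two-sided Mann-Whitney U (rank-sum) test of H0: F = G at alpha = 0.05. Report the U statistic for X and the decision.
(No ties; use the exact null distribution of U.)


Step 1: Combine and sort all 13 observations; assign midranks.
sorted (value, group): (7,X), (8,X), (9,Y), (10,X), (12,X), (13,X), (14,X), (15,X), (17,Y), (18,Y), (20,X), (23,Y), (30,Y)
ranks: 7->1, 8->2, 9->3, 10->4, 12->5, 13->6, 14->7, 15->8, 17->9, 18->10, 20->11, 23->12, 30->13
Step 2: Rank sum for X: R1 = 1 + 2 + 4 + 5 + 6 + 7 + 8 + 11 = 44.
Step 3: U_X = R1 - n1(n1+1)/2 = 44 - 8*9/2 = 44 - 36 = 8.
       U_Y = n1*n2 - U_X = 40 - 8 = 32.
Step 4: No ties, so the exact null distribution of U (based on enumerating the C(13,8) = 1287 equally likely rank assignments) gives the two-sided p-value.
Step 5: p-value = 0.093240; compare to alpha = 0.05. fail to reject H0.

U_X = 8, p = 0.093240, fail to reject H0 at alpha = 0.05.


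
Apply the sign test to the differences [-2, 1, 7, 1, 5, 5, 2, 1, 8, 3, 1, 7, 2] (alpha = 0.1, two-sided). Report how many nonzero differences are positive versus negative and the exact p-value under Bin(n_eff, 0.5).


Step 1: Discard zero differences. Original n = 13; n_eff = number of nonzero differences = 13.
Nonzero differences (with sign): -2, +1, +7, +1, +5, +5, +2, +1, +8, +3, +1, +7, +2
Step 2: Count signs: positive = 12, negative = 1.
Step 3: Under H0: P(positive) = 0.5, so the number of positives S ~ Bin(13, 0.5).
Step 4: Two-sided exact p-value = sum of Bin(13,0.5) probabilities at or below the observed probability = 0.003418.
Step 5: alpha = 0.1. reject H0.

n_eff = 13, pos = 12, neg = 1, p = 0.003418, reject H0.


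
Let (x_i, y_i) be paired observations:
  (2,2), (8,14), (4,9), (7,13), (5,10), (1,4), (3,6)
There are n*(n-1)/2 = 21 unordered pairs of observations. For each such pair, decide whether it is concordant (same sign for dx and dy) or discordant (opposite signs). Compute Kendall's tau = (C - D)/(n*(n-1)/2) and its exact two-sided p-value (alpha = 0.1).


Step 1: Enumerate the 21 unordered pairs (i,j) with i<j and classify each by sign(x_j-x_i) * sign(y_j-y_i).
  (1,2):dx=+6,dy=+12->C; (1,3):dx=+2,dy=+7->C; (1,4):dx=+5,dy=+11->C; (1,5):dx=+3,dy=+8->C
  (1,6):dx=-1,dy=+2->D; (1,7):dx=+1,dy=+4->C; (2,3):dx=-4,dy=-5->C; (2,4):dx=-1,dy=-1->C
  (2,5):dx=-3,dy=-4->C; (2,6):dx=-7,dy=-10->C; (2,7):dx=-5,dy=-8->C; (3,4):dx=+3,dy=+4->C
  (3,5):dx=+1,dy=+1->C; (3,6):dx=-3,dy=-5->C; (3,7):dx=-1,dy=-3->C; (4,5):dx=-2,dy=-3->C
  (4,6):dx=-6,dy=-9->C; (4,7):dx=-4,dy=-7->C; (5,6):dx=-4,dy=-6->C; (5,7):dx=-2,dy=-4->C
  (6,7):dx=+2,dy=+2->C
Step 2: C = 20, D = 1, total pairs = 21.
Step 3: tau = (C - D)/(n(n-1)/2) = (20 - 1)/21 = 0.904762.
Step 4: Exact two-sided p-value (enumerate n! = 5040 permutations of y under H0): p = 0.002778.
Step 5: alpha = 0.1. reject H0.

tau_b = 0.9048 (C=20, D=1), p = 0.002778, reject H0.


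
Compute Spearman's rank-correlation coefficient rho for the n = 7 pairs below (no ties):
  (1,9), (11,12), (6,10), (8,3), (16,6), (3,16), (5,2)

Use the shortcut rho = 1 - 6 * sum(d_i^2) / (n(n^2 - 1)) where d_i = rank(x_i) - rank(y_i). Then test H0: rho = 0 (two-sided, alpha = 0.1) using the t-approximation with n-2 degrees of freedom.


Step 1: Rank x and y separately (midranks; no ties here).
rank(x): 1->1, 11->6, 6->4, 8->5, 16->7, 3->2, 5->3
rank(y): 9->4, 12->6, 10->5, 3->2, 6->3, 16->7, 2->1
Step 2: d_i = R_x(i) - R_y(i); compute d_i^2.
  (1-4)^2=9, (6-6)^2=0, (4-5)^2=1, (5-2)^2=9, (7-3)^2=16, (2-7)^2=25, (3-1)^2=4
sum(d^2) = 64.
Step 3: rho = 1 - 6*64 / (7*(7^2 - 1)) = 1 - 384/336 = -0.142857.
Step 4: Under H0, t = rho * sqrt((n-2)/(1-rho^2)) = -0.3227 ~ t(5).
Step 5: Two-sided p-value from the t-distribution with 5 df = 0.759945.
Step 6: alpha = 0.1. fail to reject H0.

rho = -0.1429, p = 0.759945, fail to reject H0 at alpha = 0.1.


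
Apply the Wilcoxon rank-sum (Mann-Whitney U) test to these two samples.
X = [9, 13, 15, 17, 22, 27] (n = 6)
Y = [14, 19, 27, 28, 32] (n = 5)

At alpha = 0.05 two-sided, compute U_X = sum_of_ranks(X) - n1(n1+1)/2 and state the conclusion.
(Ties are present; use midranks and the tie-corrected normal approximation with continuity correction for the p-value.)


Step 1: Combine and sort all 11 observations; assign midranks.
sorted (value, group): (9,X), (13,X), (14,Y), (15,X), (17,X), (19,Y), (22,X), (27,X), (27,Y), (28,Y), (32,Y)
ranks: 9->1, 13->2, 14->3, 15->4, 17->5, 19->6, 22->7, 27->8.5, 27->8.5, 28->10, 32->11
Step 2: Rank sum for X: R1 = 1 + 2 + 4 + 5 + 7 + 8.5 = 27.5.
Step 3: U_X = R1 - n1(n1+1)/2 = 27.5 - 6*7/2 = 27.5 - 21 = 6.5.
       U_Y = n1*n2 - U_X = 30 - 6.5 = 23.5.
Step 4: Ties are present, so use the tie-corrected normal approximation (with continuity correction) for the p-value.
Step 5: p-value = 0.143215; compare to alpha = 0.05. fail to reject H0.

U_X = 6.5, p = 0.143215, fail to reject H0 at alpha = 0.05.


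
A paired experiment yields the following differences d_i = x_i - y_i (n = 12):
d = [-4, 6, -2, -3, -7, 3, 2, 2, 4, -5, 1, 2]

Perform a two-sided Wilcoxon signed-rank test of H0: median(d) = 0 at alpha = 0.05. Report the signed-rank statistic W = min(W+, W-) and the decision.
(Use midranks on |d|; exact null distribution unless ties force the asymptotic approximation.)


Step 1: Drop any zero differences (none here) and take |d_i|.
|d| = [4, 6, 2, 3, 7, 3, 2, 2, 4, 5, 1, 2]
Step 2: Midrank |d_i| (ties get averaged ranks).
ranks: |4|->8.5, |6|->11, |2|->3.5, |3|->6.5, |7|->12, |3|->6.5, |2|->3.5, |2|->3.5, |4|->8.5, |5|->10, |1|->1, |2|->3.5
Step 3: Attach original signs; sum ranks with positive sign and with negative sign.
W+ = 11 + 6.5 + 3.5 + 3.5 + 8.5 + 1 + 3.5 = 37.5
W- = 8.5 + 3.5 + 6.5 + 12 + 10 = 40.5
(Check: W+ + W- = 78 should equal n(n+1)/2 = 78.)
Step 4: Test statistic W = min(W+, W-) = 37.5.
Step 5: Ties in |d|, so use the tie-corrected normal approximation.
        E[W] = n(n+1)/4 = 12*13/4 = 39.
        Tie groups: |d|=2 (t=4), |d|=3 (t=2), |d|=4 (t=2); sum(t^3 - t) = 72.
        Var[W] = n(n+1)(2n+1)/24 - sum(t^3-t)/48 = 3900/24 - 72/48 = 161.
        z = (W - E[W]) / sqrt(Var[W]) = (37.5 - 39) / 12.6886 = -0.1182.
        Two-sided p = 2*Phi(z) = 0.905896.
Step 6: alpha = 0.05. fail to reject H0.

W+ = 37.5, W- = 40.5, W = min = 37.5, p = 0.905896, fail to reject H0.
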